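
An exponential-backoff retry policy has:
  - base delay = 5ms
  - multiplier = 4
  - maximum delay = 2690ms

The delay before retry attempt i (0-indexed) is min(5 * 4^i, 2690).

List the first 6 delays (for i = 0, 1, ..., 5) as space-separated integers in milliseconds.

Answer: 5 20 80 320 1280 2690

Derivation:
Computing each delay:
  i=0: min(5*4^0, 2690) = 5
  i=1: min(5*4^1, 2690) = 20
  i=2: min(5*4^2, 2690) = 80
  i=3: min(5*4^3, 2690) = 320
  i=4: min(5*4^4, 2690) = 1280
  i=5: min(5*4^5, 2690) = 2690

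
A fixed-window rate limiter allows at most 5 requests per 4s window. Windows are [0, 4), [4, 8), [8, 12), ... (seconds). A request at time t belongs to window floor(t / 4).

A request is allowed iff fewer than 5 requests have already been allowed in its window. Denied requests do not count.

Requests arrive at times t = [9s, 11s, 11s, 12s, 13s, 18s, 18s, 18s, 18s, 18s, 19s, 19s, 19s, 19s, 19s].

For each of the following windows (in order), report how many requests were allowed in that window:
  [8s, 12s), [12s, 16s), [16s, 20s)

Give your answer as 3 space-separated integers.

Answer: 3 2 5

Derivation:
Processing requests:
  req#1 t=9s (window 2): ALLOW
  req#2 t=11s (window 2): ALLOW
  req#3 t=11s (window 2): ALLOW
  req#4 t=12s (window 3): ALLOW
  req#5 t=13s (window 3): ALLOW
  req#6 t=18s (window 4): ALLOW
  req#7 t=18s (window 4): ALLOW
  req#8 t=18s (window 4): ALLOW
  req#9 t=18s (window 4): ALLOW
  req#10 t=18s (window 4): ALLOW
  req#11 t=19s (window 4): DENY
  req#12 t=19s (window 4): DENY
  req#13 t=19s (window 4): DENY
  req#14 t=19s (window 4): DENY
  req#15 t=19s (window 4): DENY

Allowed counts by window: 3 2 5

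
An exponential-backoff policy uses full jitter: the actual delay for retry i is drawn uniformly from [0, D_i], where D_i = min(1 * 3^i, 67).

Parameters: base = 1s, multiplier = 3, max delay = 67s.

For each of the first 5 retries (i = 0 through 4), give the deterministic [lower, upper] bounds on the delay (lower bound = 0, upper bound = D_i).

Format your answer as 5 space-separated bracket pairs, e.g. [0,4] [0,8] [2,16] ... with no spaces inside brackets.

Answer: [0,1] [0,3] [0,9] [0,27] [0,67]

Derivation:
Computing bounds per retry:
  i=0: D_i=min(1*3^0,67)=1, bounds=[0,1]
  i=1: D_i=min(1*3^1,67)=3, bounds=[0,3]
  i=2: D_i=min(1*3^2,67)=9, bounds=[0,9]
  i=3: D_i=min(1*3^3,67)=27, bounds=[0,27]
  i=4: D_i=min(1*3^4,67)=67, bounds=[0,67]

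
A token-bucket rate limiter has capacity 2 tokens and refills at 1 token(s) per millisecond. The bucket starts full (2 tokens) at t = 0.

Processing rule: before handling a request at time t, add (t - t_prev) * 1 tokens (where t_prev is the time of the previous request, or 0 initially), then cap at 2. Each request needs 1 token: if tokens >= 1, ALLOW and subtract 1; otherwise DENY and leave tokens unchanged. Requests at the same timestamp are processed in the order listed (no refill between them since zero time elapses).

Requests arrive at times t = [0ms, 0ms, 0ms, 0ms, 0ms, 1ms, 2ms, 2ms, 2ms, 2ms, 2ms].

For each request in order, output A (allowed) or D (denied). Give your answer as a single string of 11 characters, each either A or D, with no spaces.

Simulating step by step:
  req#1 t=0ms: ALLOW
  req#2 t=0ms: ALLOW
  req#3 t=0ms: DENY
  req#4 t=0ms: DENY
  req#5 t=0ms: DENY
  req#6 t=1ms: ALLOW
  req#7 t=2ms: ALLOW
  req#8 t=2ms: DENY
  req#9 t=2ms: DENY
  req#10 t=2ms: DENY
  req#11 t=2ms: DENY

Answer: AADDDAADDDD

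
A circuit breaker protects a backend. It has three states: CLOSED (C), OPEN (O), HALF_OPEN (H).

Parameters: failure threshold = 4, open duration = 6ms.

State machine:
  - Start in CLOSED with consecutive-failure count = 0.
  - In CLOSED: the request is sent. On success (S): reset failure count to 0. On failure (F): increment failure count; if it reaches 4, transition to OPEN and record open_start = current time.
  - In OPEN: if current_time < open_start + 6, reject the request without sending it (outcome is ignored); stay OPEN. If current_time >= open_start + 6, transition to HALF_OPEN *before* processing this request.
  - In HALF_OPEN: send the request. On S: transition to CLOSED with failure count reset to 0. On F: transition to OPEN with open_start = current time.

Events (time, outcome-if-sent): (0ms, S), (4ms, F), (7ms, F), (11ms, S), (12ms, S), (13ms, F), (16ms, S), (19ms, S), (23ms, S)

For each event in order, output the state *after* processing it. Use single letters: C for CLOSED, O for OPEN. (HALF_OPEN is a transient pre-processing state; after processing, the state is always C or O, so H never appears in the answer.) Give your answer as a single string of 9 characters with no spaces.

Answer: CCCCCCCCC

Derivation:
State after each event:
  event#1 t=0ms outcome=S: state=CLOSED
  event#2 t=4ms outcome=F: state=CLOSED
  event#3 t=7ms outcome=F: state=CLOSED
  event#4 t=11ms outcome=S: state=CLOSED
  event#5 t=12ms outcome=S: state=CLOSED
  event#6 t=13ms outcome=F: state=CLOSED
  event#7 t=16ms outcome=S: state=CLOSED
  event#8 t=19ms outcome=S: state=CLOSED
  event#9 t=23ms outcome=S: state=CLOSED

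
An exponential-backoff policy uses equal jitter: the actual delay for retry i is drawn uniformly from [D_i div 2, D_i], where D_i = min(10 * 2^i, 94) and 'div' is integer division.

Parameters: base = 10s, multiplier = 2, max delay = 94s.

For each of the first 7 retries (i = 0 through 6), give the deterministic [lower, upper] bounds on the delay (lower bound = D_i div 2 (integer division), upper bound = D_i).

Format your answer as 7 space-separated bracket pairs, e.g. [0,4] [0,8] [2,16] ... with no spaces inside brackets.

Answer: [5,10] [10,20] [20,40] [40,80] [47,94] [47,94] [47,94]

Derivation:
Computing bounds per retry:
  i=0: D_i=min(10*2^0,94)=10, bounds=[5,10]
  i=1: D_i=min(10*2^1,94)=20, bounds=[10,20]
  i=2: D_i=min(10*2^2,94)=40, bounds=[20,40]
  i=3: D_i=min(10*2^3,94)=80, bounds=[40,80]
  i=4: D_i=min(10*2^4,94)=94, bounds=[47,94]
  i=5: D_i=min(10*2^5,94)=94, bounds=[47,94]
  i=6: D_i=min(10*2^6,94)=94, bounds=[47,94]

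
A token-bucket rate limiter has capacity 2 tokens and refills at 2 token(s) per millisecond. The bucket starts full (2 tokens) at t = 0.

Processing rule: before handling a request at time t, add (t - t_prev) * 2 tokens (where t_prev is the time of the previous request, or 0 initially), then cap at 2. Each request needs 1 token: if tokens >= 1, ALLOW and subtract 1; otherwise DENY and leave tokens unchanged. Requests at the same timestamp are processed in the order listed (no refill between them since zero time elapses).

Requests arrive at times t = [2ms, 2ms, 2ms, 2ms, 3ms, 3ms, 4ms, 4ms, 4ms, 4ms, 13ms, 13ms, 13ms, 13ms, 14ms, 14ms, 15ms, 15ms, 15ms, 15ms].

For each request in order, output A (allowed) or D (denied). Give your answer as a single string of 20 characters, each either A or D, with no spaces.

Simulating step by step:
  req#1 t=2ms: ALLOW
  req#2 t=2ms: ALLOW
  req#3 t=2ms: DENY
  req#4 t=2ms: DENY
  req#5 t=3ms: ALLOW
  req#6 t=3ms: ALLOW
  req#7 t=4ms: ALLOW
  req#8 t=4ms: ALLOW
  req#9 t=4ms: DENY
  req#10 t=4ms: DENY
  req#11 t=13ms: ALLOW
  req#12 t=13ms: ALLOW
  req#13 t=13ms: DENY
  req#14 t=13ms: DENY
  req#15 t=14ms: ALLOW
  req#16 t=14ms: ALLOW
  req#17 t=15ms: ALLOW
  req#18 t=15ms: ALLOW
  req#19 t=15ms: DENY
  req#20 t=15ms: DENY

Answer: AADDAAAADDAADDAAAADD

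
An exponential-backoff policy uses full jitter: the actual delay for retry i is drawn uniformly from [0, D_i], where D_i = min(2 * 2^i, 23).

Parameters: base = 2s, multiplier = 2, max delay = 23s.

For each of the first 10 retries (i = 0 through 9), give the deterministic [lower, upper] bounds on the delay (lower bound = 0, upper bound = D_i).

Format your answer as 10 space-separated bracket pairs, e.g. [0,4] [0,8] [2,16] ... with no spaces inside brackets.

Answer: [0,2] [0,4] [0,8] [0,16] [0,23] [0,23] [0,23] [0,23] [0,23] [0,23]

Derivation:
Computing bounds per retry:
  i=0: D_i=min(2*2^0,23)=2, bounds=[0,2]
  i=1: D_i=min(2*2^1,23)=4, bounds=[0,4]
  i=2: D_i=min(2*2^2,23)=8, bounds=[0,8]
  i=3: D_i=min(2*2^3,23)=16, bounds=[0,16]
  i=4: D_i=min(2*2^4,23)=23, bounds=[0,23]
  i=5: D_i=min(2*2^5,23)=23, bounds=[0,23]
  i=6: D_i=min(2*2^6,23)=23, bounds=[0,23]
  i=7: D_i=min(2*2^7,23)=23, bounds=[0,23]
  i=8: D_i=min(2*2^8,23)=23, bounds=[0,23]
  i=9: D_i=min(2*2^9,23)=23, bounds=[0,23]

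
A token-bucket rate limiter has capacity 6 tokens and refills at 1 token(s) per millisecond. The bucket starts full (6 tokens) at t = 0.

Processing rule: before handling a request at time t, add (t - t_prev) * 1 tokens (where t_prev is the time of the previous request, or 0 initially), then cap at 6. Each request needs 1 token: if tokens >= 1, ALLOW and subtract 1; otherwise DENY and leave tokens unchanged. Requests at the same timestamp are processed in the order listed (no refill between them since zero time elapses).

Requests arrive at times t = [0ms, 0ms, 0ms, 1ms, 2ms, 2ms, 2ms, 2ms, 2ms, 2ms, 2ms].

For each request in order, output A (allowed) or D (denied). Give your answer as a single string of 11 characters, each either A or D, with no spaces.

Simulating step by step:
  req#1 t=0ms: ALLOW
  req#2 t=0ms: ALLOW
  req#3 t=0ms: ALLOW
  req#4 t=1ms: ALLOW
  req#5 t=2ms: ALLOW
  req#6 t=2ms: ALLOW
  req#7 t=2ms: ALLOW
  req#8 t=2ms: ALLOW
  req#9 t=2ms: DENY
  req#10 t=2ms: DENY
  req#11 t=2ms: DENY

Answer: AAAAAAAADDD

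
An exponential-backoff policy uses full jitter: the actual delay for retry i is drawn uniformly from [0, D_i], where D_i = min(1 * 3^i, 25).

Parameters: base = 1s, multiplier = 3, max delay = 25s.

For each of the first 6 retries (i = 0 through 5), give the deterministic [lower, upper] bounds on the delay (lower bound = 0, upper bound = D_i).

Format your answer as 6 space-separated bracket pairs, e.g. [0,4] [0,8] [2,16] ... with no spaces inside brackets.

Computing bounds per retry:
  i=0: D_i=min(1*3^0,25)=1, bounds=[0,1]
  i=1: D_i=min(1*3^1,25)=3, bounds=[0,3]
  i=2: D_i=min(1*3^2,25)=9, bounds=[0,9]
  i=3: D_i=min(1*3^3,25)=25, bounds=[0,25]
  i=4: D_i=min(1*3^4,25)=25, bounds=[0,25]
  i=5: D_i=min(1*3^5,25)=25, bounds=[0,25]

Answer: [0,1] [0,3] [0,9] [0,25] [0,25] [0,25]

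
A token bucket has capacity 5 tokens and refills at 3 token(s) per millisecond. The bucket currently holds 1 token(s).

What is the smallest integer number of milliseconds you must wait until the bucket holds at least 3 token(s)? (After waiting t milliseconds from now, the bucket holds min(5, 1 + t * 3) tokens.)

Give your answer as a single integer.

Answer: 1

Derivation:
Need 1 + t * 3 >= 3, so t >= 2/3.
Smallest integer t = ceil(2/3) = 1.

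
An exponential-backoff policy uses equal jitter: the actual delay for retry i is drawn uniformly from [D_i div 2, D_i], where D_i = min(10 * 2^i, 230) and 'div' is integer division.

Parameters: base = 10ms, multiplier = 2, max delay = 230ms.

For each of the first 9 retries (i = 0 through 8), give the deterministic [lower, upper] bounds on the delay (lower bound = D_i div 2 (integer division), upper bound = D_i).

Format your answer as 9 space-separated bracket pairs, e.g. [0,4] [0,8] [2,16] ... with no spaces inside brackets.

Answer: [5,10] [10,20] [20,40] [40,80] [80,160] [115,230] [115,230] [115,230] [115,230]

Derivation:
Computing bounds per retry:
  i=0: D_i=min(10*2^0,230)=10, bounds=[5,10]
  i=1: D_i=min(10*2^1,230)=20, bounds=[10,20]
  i=2: D_i=min(10*2^2,230)=40, bounds=[20,40]
  i=3: D_i=min(10*2^3,230)=80, bounds=[40,80]
  i=4: D_i=min(10*2^4,230)=160, bounds=[80,160]
  i=5: D_i=min(10*2^5,230)=230, bounds=[115,230]
  i=6: D_i=min(10*2^6,230)=230, bounds=[115,230]
  i=7: D_i=min(10*2^7,230)=230, bounds=[115,230]
  i=8: D_i=min(10*2^8,230)=230, bounds=[115,230]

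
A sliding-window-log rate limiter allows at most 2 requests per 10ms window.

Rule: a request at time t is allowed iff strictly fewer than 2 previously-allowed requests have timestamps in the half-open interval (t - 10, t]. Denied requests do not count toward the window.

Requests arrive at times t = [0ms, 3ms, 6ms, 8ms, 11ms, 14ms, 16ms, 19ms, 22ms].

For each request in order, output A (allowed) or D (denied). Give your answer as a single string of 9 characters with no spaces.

Tracking allowed requests in the window:
  req#1 t=0ms: ALLOW
  req#2 t=3ms: ALLOW
  req#3 t=6ms: DENY
  req#4 t=8ms: DENY
  req#5 t=11ms: ALLOW
  req#6 t=14ms: ALLOW
  req#7 t=16ms: DENY
  req#8 t=19ms: DENY
  req#9 t=22ms: ALLOW

Answer: AADDAADDA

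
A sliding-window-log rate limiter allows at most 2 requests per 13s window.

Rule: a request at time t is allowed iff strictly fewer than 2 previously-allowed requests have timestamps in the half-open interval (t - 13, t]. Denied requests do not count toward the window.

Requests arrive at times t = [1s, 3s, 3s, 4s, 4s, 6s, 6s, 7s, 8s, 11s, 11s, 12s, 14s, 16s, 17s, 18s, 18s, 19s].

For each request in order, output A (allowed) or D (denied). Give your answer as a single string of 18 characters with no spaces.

Tracking allowed requests in the window:
  req#1 t=1s: ALLOW
  req#2 t=3s: ALLOW
  req#3 t=3s: DENY
  req#4 t=4s: DENY
  req#5 t=4s: DENY
  req#6 t=6s: DENY
  req#7 t=6s: DENY
  req#8 t=7s: DENY
  req#9 t=8s: DENY
  req#10 t=11s: DENY
  req#11 t=11s: DENY
  req#12 t=12s: DENY
  req#13 t=14s: ALLOW
  req#14 t=16s: ALLOW
  req#15 t=17s: DENY
  req#16 t=18s: DENY
  req#17 t=18s: DENY
  req#18 t=19s: DENY

Answer: AADDDDDDDDDDAADDDD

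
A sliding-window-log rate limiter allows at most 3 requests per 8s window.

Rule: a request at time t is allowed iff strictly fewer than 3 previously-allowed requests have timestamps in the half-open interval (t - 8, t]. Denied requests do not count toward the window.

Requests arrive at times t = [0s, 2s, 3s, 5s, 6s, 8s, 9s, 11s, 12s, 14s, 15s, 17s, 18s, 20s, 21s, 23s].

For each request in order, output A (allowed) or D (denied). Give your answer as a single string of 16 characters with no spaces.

Tracking allowed requests in the window:
  req#1 t=0s: ALLOW
  req#2 t=2s: ALLOW
  req#3 t=3s: ALLOW
  req#4 t=5s: DENY
  req#5 t=6s: DENY
  req#6 t=8s: ALLOW
  req#7 t=9s: DENY
  req#8 t=11s: ALLOW
  req#9 t=12s: ALLOW
  req#10 t=14s: DENY
  req#11 t=15s: DENY
  req#12 t=17s: ALLOW
  req#13 t=18s: DENY
  req#14 t=20s: ALLOW
  req#15 t=21s: ALLOW
  req#16 t=23s: DENY

Answer: AAADDADAADDADAAD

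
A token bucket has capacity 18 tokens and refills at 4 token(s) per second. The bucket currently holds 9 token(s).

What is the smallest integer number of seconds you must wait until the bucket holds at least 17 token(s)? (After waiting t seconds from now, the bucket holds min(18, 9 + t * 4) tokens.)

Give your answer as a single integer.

Answer: 2

Derivation:
Need 9 + t * 4 >= 17, so t >= 8/4.
Smallest integer t = ceil(8/4) = 2.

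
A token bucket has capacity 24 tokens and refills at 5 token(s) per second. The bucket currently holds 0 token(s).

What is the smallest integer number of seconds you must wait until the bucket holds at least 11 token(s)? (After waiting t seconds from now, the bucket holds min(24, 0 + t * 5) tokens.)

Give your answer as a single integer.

Answer: 3

Derivation:
Need 0 + t * 5 >= 11, so t >= 11/5.
Smallest integer t = ceil(11/5) = 3.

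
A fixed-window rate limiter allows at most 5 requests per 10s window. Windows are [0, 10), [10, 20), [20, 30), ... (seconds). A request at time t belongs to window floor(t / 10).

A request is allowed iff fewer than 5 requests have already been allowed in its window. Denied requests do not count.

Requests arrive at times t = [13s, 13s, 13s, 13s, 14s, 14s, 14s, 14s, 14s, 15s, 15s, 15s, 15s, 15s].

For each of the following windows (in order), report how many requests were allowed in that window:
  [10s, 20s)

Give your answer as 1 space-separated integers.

Answer: 5

Derivation:
Processing requests:
  req#1 t=13s (window 1): ALLOW
  req#2 t=13s (window 1): ALLOW
  req#3 t=13s (window 1): ALLOW
  req#4 t=13s (window 1): ALLOW
  req#5 t=14s (window 1): ALLOW
  req#6 t=14s (window 1): DENY
  req#7 t=14s (window 1): DENY
  req#8 t=14s (window 1): DENY
  req#9 t=14s (window 1): DENY
  req#10 t=15s (window 1): DENY
  req#11 t=15s (window 1): DENY
  req#12 t=15s (window 1): DENY
  req#13 t=15s (window 1): DENY
  req#14 t=15s (window 1): DENY

Allowed counts by window: 5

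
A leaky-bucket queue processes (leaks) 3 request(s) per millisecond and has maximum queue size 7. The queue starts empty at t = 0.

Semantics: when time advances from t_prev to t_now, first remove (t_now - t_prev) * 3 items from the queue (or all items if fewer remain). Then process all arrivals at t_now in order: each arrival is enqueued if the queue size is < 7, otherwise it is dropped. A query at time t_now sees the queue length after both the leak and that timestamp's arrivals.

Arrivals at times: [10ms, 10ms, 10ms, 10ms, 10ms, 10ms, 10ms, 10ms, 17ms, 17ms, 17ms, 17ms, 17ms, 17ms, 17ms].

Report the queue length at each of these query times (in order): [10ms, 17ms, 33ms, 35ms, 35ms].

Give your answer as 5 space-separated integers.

Answer: 7 7 0 0 0

Derivation:
Queue lengths at query times:
  query t=10ms: backlog = 7
  query t=17ms: backlog = 7
  query t=33ms: backlog = 0
  query t=35ms: backlog = 0
  query t=35ms: backlog = 0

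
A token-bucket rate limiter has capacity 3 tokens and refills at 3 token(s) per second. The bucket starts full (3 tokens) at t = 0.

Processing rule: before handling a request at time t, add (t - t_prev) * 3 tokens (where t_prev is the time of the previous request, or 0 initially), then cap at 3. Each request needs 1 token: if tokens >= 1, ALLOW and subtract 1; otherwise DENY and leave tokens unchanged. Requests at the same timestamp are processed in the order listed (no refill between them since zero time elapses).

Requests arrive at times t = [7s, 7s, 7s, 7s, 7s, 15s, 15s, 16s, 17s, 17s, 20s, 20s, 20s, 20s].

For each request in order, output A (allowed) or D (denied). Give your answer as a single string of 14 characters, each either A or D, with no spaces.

Simulating step by step:
  req#1 t=7s: ALLOW
  req#2 t=7s: ALLOW
  req#3 t=7s: ALLOW
  req#4 t=7s: DENY
  req#5 t=7s: DENY
  req#6 t=15s: ALLOW
  req#7 t=15s: ALLOW
  req#8 t=16s: ALLOW
  req#9 t=17s: ALLOW
  req#10 t=17s: ALLOW
  req#11 t=20s: ALLOW
  req#12 t=20s: ALLOW
  req#13 t=20s: ALLOW
  req#14 t=20s: DENY

Answer: AAADDAAAAAAAAD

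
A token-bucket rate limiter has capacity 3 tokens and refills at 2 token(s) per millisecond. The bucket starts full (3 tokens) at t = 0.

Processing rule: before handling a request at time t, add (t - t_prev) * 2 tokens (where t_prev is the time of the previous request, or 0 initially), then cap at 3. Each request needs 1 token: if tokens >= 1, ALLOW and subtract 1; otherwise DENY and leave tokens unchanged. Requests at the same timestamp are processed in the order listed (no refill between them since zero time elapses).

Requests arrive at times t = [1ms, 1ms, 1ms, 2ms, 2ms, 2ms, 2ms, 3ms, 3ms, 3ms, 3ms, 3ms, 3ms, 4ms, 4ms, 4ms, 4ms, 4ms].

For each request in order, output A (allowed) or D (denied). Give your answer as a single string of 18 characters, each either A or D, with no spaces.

Answer: AAAAADDAADDDDAADDD

Derivation:
Simulating step by step:
  req#1 t=1ms: ALLOW
  req#2 t=1ms: ALLOW
  req#3 t=1ms: ALLOW
  req#4 t=2ms: ALLOW
  req#5 t=2ms: ALLOW
  req#6 t=2ms: DENY
  req#7 t=2ms: DENY
  req#8 t=3ms: ALLOW
  req#9 t=3ms: ALLOW
  req#10 t=3ms: DENY
  req#11 t=3ms: DENY
  req#12 t=3ms: DENY
  req#13 t=3ms: DENY
  req#14 t=4ms: ALLOW
  req#15 t=4ms: ALLOW
  req#16 t=4ms: DENY
  req#17 t=4ms: DENY
  req#18 t=4ms: DENY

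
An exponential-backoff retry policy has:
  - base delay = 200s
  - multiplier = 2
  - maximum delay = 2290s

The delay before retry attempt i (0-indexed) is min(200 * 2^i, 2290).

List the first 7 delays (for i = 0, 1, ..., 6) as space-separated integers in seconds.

Answer: 200 400 800 1600 2290 2290 2290

Derivation:
Computing each delay:
  i=0: min(200*2^0, 2290) = 200
  i=1: min(200*2^1, 2290) = 400
  i=2: min(200*2^2, 2290) = 800
  i=3: min(200*2^3, 2290) = 1600
  i=4: min(200*2^4, 2290) = 2290
  i=5: min(200*2^5, 2290) = 2290
  i=6: min(200*2^6, 2290) = 2290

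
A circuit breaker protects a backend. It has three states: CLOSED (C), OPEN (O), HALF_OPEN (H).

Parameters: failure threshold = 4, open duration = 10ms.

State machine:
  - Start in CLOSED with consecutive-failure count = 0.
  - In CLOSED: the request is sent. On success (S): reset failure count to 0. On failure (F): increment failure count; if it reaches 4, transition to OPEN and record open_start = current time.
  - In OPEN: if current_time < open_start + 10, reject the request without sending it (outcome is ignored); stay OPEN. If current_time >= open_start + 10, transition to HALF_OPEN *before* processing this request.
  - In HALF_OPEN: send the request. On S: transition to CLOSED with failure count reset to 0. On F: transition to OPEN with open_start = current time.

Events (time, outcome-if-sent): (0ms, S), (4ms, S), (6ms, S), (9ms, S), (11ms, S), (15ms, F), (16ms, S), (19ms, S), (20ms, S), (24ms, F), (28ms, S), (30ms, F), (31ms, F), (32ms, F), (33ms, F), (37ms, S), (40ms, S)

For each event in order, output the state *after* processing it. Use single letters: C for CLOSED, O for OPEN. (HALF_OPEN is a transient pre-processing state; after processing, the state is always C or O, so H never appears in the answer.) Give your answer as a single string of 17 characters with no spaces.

Answer: CCCCCCCCCCCCCCOOO

Derivation:
State after each event:
  event#1 t=0ms outcome=S: state=CLOSED
  event#2 t=4ms outcome=S: state=CLOSED
  event#3 t=6ms outcome=S: state=CLOSED
  event#4 t=9ms outcome=S: state=CLOSED
  event#5 t=11ms outcome=S: state=CLOSED
  event#6 t=15ms outcome=F: state=CLOSED
  event#7 t=16ms outcome=S: state=CLOSED
  event#8 t=19ms outcome=S: state=CLOSED
  event#9 t=20ms outcome=S: state=CLOSED
  event#10 t=24ms outcome=F: state=CLOSED
  event#11 t=28ms outcome=S: state=CLOSED
  event#12 t=30ms outcome=F: state=CLOSED
  event#13 t=31ms outcome=F: state=CLOSED
  event#14 t=32ms outcome=F: state=CLOSED
  event#15 t=33ms outcome=F: state=OPEN
  event#16 t=37ms outcome=S: state=OPEN
  event#17 t=40ms outcome=S: state=OPEN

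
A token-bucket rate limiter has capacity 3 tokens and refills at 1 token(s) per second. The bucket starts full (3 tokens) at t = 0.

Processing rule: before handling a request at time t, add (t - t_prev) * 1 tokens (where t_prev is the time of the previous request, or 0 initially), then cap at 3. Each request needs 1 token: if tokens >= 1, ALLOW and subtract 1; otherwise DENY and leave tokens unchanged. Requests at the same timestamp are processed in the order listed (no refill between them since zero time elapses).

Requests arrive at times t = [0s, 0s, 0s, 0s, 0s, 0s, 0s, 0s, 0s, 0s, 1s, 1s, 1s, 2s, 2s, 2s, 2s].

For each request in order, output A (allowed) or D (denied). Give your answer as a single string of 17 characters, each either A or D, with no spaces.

Answer: AAADDDDDDDADDADDD

Derivation:
Simulating step by step:
  req#1 t=0s: ALLOW
  req#2 t=0s: ALLOW
  req#3 t=0s: ALLOW
  req#4 t=0s: DENY
  req#5 t=0s: DENY
  req#6 t=0s: DENY
  req#7 t=0s: DENY
  req#8 t=0s: DENY
  req#9 t=0s: DENY
  req#10 t=0s: DENY
  req#11 t=1s: ALLOW
  req#12 t=1s: DENY
  req#13 t=1s: DENY
  req#14 t=2s: ALLOW
  req#15 t=2s: DENY
  req#16 t=2s: DENY
  req#17 t=2s: DENY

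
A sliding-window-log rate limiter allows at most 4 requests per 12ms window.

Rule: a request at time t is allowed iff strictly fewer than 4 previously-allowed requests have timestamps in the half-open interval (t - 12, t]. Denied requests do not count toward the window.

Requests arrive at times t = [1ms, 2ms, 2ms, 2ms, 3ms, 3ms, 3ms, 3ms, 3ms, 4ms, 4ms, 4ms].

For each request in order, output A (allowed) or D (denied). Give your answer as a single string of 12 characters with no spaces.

Tracking allowed requests in the window:
  req#1 t=1ms: ALLOW
  req#2 t=2ms: ALLOW
  req#3 t=2ms: ALLOW
  req#4 t=2ms: ALLOW
  req#5 t=3ms: DENY
  req#6 t=3ms: DENY
  req#7 t=3ms: DENY
  req#8 t=3ms: DENY
  req#9 t=3ms: DENY
  req#10 t=4ms: DENY
  req#11 t=4ms: DENY
  req#12 t=4ms: DENY

Answer: AAAADDDDDDDD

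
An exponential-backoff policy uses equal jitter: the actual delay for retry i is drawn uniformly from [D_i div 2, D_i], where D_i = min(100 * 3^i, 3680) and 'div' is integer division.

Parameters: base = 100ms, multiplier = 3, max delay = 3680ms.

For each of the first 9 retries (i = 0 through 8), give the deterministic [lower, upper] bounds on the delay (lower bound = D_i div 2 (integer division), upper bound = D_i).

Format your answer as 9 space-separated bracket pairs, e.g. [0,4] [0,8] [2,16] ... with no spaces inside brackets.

Computing bounds per retry:
  i=0: D_i=min(100*3^0,3680)=100, bounds=[50,100]
  i=1: D_i=min(100*3^1,3680)=300, bounds=[150,300]
  i=2: D_i=min(100*3^2,3680)=900, bounds=[450,900]
  i=3: D_i=min(100*3^3,3680)=2700, bounds=[1350,2700]
  i=4: D_i=min(100*3^4,3680)=3680, bounds=[1840,3680]
  i=5: D_i=min(100*3^5,3680)=3680, bounds=[1840,3680]
  i=6: D_i=min(100*3^6,3680)=3680, bounds=[1840,3680]
  i=7: D_i=min(100*3^7,3680)=3680, bounds=[1840,3680]
  i=8: D_i=min(100*3^8,3680)=3680, bounds=[1840,3680]

Answer: [50,100] [150,300] [450,900] [1350,2700] [1840,3680] [1840,3680] [1840,3680] [1840,3680] [1840,3680]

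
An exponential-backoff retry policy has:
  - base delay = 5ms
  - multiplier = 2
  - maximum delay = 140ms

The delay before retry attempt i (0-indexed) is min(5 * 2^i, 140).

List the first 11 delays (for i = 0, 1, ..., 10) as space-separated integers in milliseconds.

Answer: 5 10 20 40 80 140 140 140 140 140 140

Derivation:
Computing each delay:
  i=0: min(5*2^0, 140) = 5
  i=1: min(5*2^1, 140) = 10
  i=2: min(5*2^2, 140) = 20
  i=3: min(5*2^3, 140) = 40
  i=4: min(5*2^4, 140) = 80
  i=5: min(5*2^5, 140) = 140
  i=6: min(5*2^6, 140) = 140
  i=7: min(5*2^7, 140) = 140
  i=8: min(5*2^8, 140) = 140
  i=9: min(5*2^9, 140) = 140
  i=10: min(5*2^10, 140) = 140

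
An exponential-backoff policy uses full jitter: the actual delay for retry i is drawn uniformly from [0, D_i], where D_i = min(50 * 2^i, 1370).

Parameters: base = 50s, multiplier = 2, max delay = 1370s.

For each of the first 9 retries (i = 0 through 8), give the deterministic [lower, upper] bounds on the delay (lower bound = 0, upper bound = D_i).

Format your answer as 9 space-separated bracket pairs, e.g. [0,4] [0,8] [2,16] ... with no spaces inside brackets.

Answer: [0,50] [0,100] [0,200] [0,400] [0,800] [0,1370] [0,1370] [0,1370] [0,1370]

Derivation:
Computing bounds per retry:
  i=0: D_i=min(50*2^0,1370)=50, bounds=[0,50]
  i=1: D_i=min(50*2^1,1370)=100, bounds=[0,100]
  i=2: D_i=min(50*2^2,1370)=200, bounds=[0,200]
  i=3: D_i=min(50*2^3,1370)=400, bounds=[0,400]
  i=4: D_i=min(50*2^4,1370)=800, bounds=[0,800]
  i=5: D_i=min(50*2^5,1370)=1370, bounds=[0,1370]
  i=6: D_i=min(50*2^6,1370)=1370, bounds=[0,1370]
  i=7: D_i=min(50*2^7,1370)=1370, bounds=[0,1370]
  i=8: D_i=min(50*2^8,1370)=1370, bounds=[0,1370]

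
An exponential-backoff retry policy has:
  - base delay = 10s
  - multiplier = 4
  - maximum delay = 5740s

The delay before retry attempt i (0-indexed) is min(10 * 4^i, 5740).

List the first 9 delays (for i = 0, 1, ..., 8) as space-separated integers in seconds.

Computing each delay:
  i=0: min(10*4^0, 5740) = 10
  i=1: min(10*4^1, 5740) = 40
  i=2: min(10*4^2, 5740) = 160
  i=3: min(10*4^3, 5740) = 640
  i=4: min(10*4^4, 5740) = 2560
  i=5: min(10*4^5, 5740) = 5740
  i=6: min(10*4^6, 5740) = 5740
  i=7: min(10*4^7, 5740) = 5740
  i=8: min(10*4^8, 5740) = 5740

Answer: 10 40 160 640 2560 5740 5740 5740 5740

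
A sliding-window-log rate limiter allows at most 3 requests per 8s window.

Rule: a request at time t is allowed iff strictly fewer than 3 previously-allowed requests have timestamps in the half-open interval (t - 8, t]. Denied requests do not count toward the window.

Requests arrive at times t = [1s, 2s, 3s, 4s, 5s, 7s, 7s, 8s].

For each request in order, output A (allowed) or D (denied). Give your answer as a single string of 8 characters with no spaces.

Answer: AAADDDDD

Derivation:
Tracking allowed requests in the window:
  req#1 t=1s: ALLOW
  req#2 t=2s: ALLOW
  req#3 t=3s: ALLOW
  req#4 t=4s: DENY
  req#5 t=5s: DENY
  req#6 t=7s: DENY
  req#7 t=7s: DENY
  req#8 t=8s: DENY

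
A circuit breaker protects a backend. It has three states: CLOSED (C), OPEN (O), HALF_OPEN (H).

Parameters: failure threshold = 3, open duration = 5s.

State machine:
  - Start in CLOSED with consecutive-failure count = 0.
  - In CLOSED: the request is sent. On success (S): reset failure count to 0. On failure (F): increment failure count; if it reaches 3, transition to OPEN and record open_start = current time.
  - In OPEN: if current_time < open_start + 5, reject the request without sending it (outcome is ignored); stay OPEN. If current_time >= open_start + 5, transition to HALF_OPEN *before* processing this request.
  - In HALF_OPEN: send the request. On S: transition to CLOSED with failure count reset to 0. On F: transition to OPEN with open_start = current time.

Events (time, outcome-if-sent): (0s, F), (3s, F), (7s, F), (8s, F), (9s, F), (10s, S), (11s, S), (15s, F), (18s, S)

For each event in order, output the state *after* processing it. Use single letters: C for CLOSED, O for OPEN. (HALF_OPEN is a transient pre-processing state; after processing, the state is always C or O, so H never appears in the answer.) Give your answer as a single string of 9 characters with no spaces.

State after each event:
  event#1 t=0s outcome=F: state=CLOSED
  event#2 t=3s outcome=F: state=CLOSED
  event#3 t=7s outcome=F: state=OPEN
  event#4 t=8s outcome=F: state=OPEN
  event#5 t=9s outcome=F: state=OPEN
  event#6 t=10s outcome=S: state=OPEN
  event#7 t=11s outcome=S: state=OPEN
  event#8 t=15s outcome=F: state=OPEN
  event#9 t=18s outcome=S: state=OPEN

Answer: CCOOOOOOO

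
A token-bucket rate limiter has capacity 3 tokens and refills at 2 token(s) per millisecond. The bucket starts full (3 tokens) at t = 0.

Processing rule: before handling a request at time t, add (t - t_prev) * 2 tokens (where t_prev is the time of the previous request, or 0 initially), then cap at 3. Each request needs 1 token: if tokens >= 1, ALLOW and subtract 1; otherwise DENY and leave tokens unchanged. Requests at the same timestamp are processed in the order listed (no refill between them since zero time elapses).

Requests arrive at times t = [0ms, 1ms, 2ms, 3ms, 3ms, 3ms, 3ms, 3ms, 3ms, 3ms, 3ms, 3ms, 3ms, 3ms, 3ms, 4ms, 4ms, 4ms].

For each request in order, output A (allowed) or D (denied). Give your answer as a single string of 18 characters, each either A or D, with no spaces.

Answer: AAAAAADDDDDDDDDAAD

Derivation:
Simulating step by step:
  req#1 t=0ms: ALLOW
  req#2 t=1ms: ALLOW
  req#3 t=2ms: ALLOW
  req#4 t=3ms: ALLOW
  req#5 t=3ms: ALLOW
  req#6 t=3ms: ALLOW
  req#7 t=3ms: DENY
  req#8 t=3ms: DENY
  req#9 t=3ms: DENY
  req#10 t=3ms: DENY
  req#11 t=3ms: DENY
  req#12 t=3ms: DENY
  req#13 t=3ms: DENY
  req#14 t=3ms: DENY
  req#15 t=3ms: DENY
  req#16 t=4ms: ALLOW
  req#17 t=4ms: ALLOW
  req#18 t=4ms: DENY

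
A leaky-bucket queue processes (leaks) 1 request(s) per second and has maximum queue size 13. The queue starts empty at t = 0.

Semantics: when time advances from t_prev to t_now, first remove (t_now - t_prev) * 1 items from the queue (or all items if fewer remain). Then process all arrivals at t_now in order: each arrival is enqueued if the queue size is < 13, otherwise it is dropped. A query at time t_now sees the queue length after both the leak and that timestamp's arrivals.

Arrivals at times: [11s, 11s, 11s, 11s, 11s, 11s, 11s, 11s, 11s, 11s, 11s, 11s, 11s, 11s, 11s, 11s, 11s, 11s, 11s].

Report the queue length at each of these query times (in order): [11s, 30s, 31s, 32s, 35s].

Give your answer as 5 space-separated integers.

Answer: 13 0 0 0 0

Derivation:
Queue lengths at query times:
  query t=11s: backlog = 13
  query t=30s: backlog = 0
  query t=31s: backlog = 0
  query t=32s: backlog = 0
  query t=35s: backlog = 0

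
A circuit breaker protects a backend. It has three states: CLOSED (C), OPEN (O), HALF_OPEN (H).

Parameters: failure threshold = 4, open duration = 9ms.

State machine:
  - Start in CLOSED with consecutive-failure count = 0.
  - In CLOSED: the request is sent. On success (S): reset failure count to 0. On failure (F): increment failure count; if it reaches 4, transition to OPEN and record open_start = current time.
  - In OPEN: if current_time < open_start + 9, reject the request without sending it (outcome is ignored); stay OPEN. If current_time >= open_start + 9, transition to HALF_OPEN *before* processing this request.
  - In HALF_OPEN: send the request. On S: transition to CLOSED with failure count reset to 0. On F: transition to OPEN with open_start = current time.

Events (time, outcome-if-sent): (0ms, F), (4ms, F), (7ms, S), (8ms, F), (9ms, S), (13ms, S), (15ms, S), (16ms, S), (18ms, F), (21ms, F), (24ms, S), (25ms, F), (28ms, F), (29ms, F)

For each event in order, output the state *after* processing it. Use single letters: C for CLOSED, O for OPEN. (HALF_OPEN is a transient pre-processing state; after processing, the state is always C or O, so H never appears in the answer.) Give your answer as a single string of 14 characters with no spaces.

State after each event:
  event#1 t=0ms outcome=F: state=CLOSED
  event#2 t=4ms outcome=F: state=CLOSED
  event#3 t=7ms outcome=S: state=CLOSED
  event#4 t=8ms outcome=F: state=CLOSED
  event#5 t=9ms outcome=S: state=CLOSED
  event#6 t=13ms outcome=S: state=CLOSED
  event#7 t=15ms outcome=S: state=CLOSED
  event#8 t=16ms outcome=S: state=CLOSED
  event#9 t=18ms outcome=F: state=CLOSED
  event#10 t=21ms outcome=F: state=CLOSED
  event#11 t=24ms outcome=S: state=CLOSED
  event#12 t=25ms outcome=F: state=CLOSED
  event#13 t=28ms outcome=F: state=CLOSED
  event#14 t=29ms outcome=F: state=CLOSED

Answer: CCCCCCCCCCCCCC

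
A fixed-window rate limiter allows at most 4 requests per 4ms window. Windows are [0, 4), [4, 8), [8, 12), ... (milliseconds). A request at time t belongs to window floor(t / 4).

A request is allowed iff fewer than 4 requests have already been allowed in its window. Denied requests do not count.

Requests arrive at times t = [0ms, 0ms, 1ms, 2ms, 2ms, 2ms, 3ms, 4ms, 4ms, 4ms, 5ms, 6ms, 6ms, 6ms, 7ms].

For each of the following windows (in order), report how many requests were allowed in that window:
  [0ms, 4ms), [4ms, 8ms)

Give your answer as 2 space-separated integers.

Processing requests:
  req#1 t=0ms (window 0): ALLOW
  req#2 t=0ms (window 0): ALLOW
  req#3 t=1ms (window 0): ALLOW
  req#4 t=2ms (window 0): ALLOW
  req#5 t=2ms (window 0): DENY
  req#6 t=2ms (window 0): DENY
  req#7 t=3ms (window 0): DENY
  req#8 t=4ms (window 1): ALLOW
  req#9 t=4ms (window 1): ALLOW
  req#10 t=4ms (window 1): ALLOW
  req#11 t=5ms (window 1): ALLOW
  req#12 t=6ms (window 1): DENY
  req#13 t=6ms (window 1): DENY
  req#14 t=6ms (window 1): DENY
  req#15 t=7ms (window 1): DENY

Allowed counts by window: 4 4

Answer: 4 4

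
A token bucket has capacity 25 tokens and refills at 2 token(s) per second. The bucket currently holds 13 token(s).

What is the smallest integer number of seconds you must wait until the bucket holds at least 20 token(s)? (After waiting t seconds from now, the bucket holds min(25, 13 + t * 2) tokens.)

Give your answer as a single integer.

Answer: 4

Derivation:
Need 13 + t * 2 >= 20, so t >= 7/2.
Smallest integer t = ceil(7/2) = 4.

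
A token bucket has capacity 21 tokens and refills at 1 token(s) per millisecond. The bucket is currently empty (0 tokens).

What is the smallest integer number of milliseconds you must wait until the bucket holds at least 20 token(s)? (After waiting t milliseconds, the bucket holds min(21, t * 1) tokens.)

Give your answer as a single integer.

Answer: 20

Derivation:
Need t * 1 >= 20, so t >= 20/1.
Smallest integer t = ceil(20/1) = 20.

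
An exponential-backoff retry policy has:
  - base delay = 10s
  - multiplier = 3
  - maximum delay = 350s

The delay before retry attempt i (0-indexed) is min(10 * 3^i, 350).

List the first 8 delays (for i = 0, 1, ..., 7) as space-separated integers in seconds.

Answer: 10 30 90 270 350 350 350 350

Derivation:
Computing each delay:
  i=0: min(10*3^0, 350) = 10
  i=1: min(10*3^1, 350) = 30
  i=2: min(10*3^2, 350) = 90
  i=3: min(10*3^3, 350) = 270
  i=4: min(10*3^4, 350) = 350
  i=5: min(10*3^5, 350) = 350
  i=6: min(10*3^6, 350) = 350
  i=7: min(10*3^7, 350) = 350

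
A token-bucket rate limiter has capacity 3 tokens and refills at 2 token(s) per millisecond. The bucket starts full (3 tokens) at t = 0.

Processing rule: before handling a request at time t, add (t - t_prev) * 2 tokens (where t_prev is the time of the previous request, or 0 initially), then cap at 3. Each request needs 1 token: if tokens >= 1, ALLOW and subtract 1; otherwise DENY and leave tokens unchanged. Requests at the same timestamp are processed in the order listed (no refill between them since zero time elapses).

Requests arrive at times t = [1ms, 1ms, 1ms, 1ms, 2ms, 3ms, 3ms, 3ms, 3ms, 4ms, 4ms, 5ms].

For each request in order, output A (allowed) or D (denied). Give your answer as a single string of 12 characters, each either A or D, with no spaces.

Simulating step by step:
  req#1 t=1ms: ALLOW
  req#2 t=1ms: ALLOW
  req#3 t=1ms: ALLOW
  req#4 t=1ms: DENY
  req#5 t=2ms: ALLOW
  req#6 t=3ms: ALLOW
  req#7 t=3ms: ALLOW
  req#8 t=3ms: ALLOW
  req#9 t=3ms: DENY
  req#10 t=4ms: ALLOW
  req#11 t=4ms: ALLOW
  req#12 t=5ms: ALLOW

Answer: AAADAAAADAAA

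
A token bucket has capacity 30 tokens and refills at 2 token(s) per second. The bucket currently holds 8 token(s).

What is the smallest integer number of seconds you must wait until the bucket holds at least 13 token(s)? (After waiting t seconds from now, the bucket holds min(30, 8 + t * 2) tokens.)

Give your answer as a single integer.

Need 8 + t * 2 >= 13, so t >= 5/2.
Smallest integer t = ceil(5/2) = 3.

Answer: 3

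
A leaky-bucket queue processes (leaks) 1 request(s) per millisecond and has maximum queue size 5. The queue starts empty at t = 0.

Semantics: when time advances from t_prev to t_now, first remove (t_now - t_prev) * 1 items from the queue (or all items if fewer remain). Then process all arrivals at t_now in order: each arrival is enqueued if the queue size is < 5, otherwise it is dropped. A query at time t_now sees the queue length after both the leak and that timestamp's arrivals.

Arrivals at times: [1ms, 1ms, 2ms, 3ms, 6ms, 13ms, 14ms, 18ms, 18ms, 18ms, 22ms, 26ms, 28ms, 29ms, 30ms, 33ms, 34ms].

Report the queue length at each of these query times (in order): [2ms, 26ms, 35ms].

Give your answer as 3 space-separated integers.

Queue lengths at query times:
  query t=2ms: backlog = 2
  query t=26ms: backlog = 1
  query t=35ms: backlog = 0

Answer: 2 1 0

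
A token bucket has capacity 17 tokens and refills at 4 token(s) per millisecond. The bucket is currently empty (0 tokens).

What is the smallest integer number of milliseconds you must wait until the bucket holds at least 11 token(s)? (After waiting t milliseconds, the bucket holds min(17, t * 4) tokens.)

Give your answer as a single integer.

Need t * 4 >= 11, so t >= 11/4.
Smallest integer t = ceil(11/4) = 3.

Answer: 3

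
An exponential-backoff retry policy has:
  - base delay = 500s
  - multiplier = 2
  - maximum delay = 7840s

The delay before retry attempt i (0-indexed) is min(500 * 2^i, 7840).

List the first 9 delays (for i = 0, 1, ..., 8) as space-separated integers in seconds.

Answer: 500 1000 2000 4000 7840 7840 7840 7840 7840

Derivation:
Computing each delay:
  i=0: min(500*2^0, 7840) = 500
  i=1: min(500*2^1, 7840) = 1000
  i=2: min(500*2^2, 7840) = 2000
  i=3: min(500*2^3, 7840) = 4000
  i=4: min(500*2^4, 7840) = 7840
  i=5: min(500*2^5, 7840) = 7840
  i=6: min(500*2^6, 7840) = 7840
  i=7: min(500*2^7, 7840) = 7840
  i=8: min(500*2^8, 7840) = 7840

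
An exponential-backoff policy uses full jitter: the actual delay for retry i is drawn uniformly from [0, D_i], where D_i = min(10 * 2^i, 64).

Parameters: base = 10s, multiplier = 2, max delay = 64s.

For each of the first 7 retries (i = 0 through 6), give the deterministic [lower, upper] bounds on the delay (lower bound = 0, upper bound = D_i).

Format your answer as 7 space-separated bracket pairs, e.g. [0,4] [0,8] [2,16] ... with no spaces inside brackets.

Answer: [0,10] [0,20] [0,40] [0,64] [0,64] [0,64] [0,64]

Derivation:
Computing bounds per retry:
  i=0: D_i=min(10*2^0,64)=10, bounds=[0,10]
  i=1: D_i=min(10*2^1,64)=20, bounds=[0,20]
  i=2: D_i=min(10*2^2,64)=40, bounds=[0,40]
  i=3: D_i=min(10*2^3,64)=64, bounds=[0,64]
  i=4: D_i=min(10*2^4,64)=64, bounds=[0,64]
  i=5: D_i=min(10*2^5,64)=64, bounds=[0,64]
  i=6: D_i=min(10*2^6,64)=64, bounds=[0,64]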